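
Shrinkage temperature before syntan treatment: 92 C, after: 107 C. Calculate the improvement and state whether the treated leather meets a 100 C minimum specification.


Improvement = 107 - 92 = 15 C
Spec check: 107 C >= 100 C? Yes


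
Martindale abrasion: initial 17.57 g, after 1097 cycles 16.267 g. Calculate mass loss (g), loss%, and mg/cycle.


Loss = 17.57 - 16.267 = 1.303 g
Loss% = 1.303 / 17.57 x 100 = 7.42%
Rate = 1.303 / 1097 x 1000 = 1.188 mg/cycle


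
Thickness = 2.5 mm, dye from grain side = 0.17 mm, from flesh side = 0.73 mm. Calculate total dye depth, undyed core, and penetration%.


Total dyed = 0.90 mm
Undyed core = 1.60 mm
Penetration = 36.0%

Total dyed = 0.17 + 0.73 = 0.90 mm
Undyed core = 2.5 - 0.90 = 1.60 mm
Penetration = 0.90 / 2.5 x 100 = 36.0%


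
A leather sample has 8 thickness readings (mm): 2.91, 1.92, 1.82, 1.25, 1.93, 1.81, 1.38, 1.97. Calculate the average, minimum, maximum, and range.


Sum = 14.99
Average = 14.99 / 8 = 1.87 mm
Minimum = 1.25 mm
Maximum = 2.91 mm
Range = 2.91 - 1.25 = 1.66 mm


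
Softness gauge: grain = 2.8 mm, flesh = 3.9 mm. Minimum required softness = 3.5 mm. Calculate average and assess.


Average = (2.8 + 3.9) / 2 = 3.35 mm
Minimum = 3.5 mm
Meets requirement: No


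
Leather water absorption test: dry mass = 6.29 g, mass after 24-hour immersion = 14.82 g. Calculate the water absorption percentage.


Water absorbed = 14.82 - 6.29 = 8.53 g
WA% = 8.53 / 6.29 x 100 = 135.6%


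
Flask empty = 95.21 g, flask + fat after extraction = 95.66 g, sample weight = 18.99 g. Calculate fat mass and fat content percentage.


Fat mass = 0.45 g
Fat content = 2.4%

Fat mass = 95.66 - 95.21 = 0.45 g
Fat% = 0.45 / 18.99 x 100 = 2.4%


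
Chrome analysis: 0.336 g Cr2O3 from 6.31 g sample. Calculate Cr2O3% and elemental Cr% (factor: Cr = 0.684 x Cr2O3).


Cr2O3% = 0.336 / 6.31 x 100 = 5.32%
Cr% = 5.32 x 0.684 = 3.64%


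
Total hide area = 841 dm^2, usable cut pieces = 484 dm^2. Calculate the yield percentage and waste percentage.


Yield = 57.6%
Waste = 42.4%


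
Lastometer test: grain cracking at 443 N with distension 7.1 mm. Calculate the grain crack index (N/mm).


Grain crack index = force / distension
Index = 443 / 7.1 = 62.4 N/mm


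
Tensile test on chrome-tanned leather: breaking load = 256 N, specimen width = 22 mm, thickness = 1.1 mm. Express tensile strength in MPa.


Cross-section = 22 x 1.1 = 24.2 mm^2
TS = 256 / 24.2 = 10.58 MPa
(1 N/mm^2 = 1 MPa)


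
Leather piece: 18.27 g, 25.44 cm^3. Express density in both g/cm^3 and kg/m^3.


Density = 18.27 / 25.44 = 0.718 g/cm^3
Convert: 0.718 x 1000 = 718 kg/m^3


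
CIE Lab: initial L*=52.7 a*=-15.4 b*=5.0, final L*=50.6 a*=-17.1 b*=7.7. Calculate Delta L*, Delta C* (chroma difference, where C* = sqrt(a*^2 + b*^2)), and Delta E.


Delta L* = 50.6 - 52.7 = -2.1
C1* = sqrt((-15.4)^2 + (5.0)^2) = 16.191
C2* = sqrt((-17.1)^2 + (7.7)^2) = 18.754
Delta C* = 18.754 - 16.191 = 2.56
Delta E = sqrt((-2.1)^2 + (-1.7)^2 + (2.7)^2) = 3.82


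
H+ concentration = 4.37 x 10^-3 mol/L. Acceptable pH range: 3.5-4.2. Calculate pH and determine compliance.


pH = -log10(4.37 x 10^-3) = 2.36
Range: 3.5 to 4.2
Compliant: No


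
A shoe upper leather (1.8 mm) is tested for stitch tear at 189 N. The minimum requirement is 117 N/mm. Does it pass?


STS = 105.0 N/mm
Passes: No

STS = 189 / 1.8 = 105.0 N/mm
Minimum required: 117 N/mm
Passes: No


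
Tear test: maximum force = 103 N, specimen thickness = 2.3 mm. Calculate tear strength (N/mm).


Tear strength = force / thickness
Tear = 103 / 2.3 = 44.8 N/mm


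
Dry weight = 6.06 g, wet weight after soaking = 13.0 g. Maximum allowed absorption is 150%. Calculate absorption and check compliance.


Absorption = 114.5%
Compliant: Yes


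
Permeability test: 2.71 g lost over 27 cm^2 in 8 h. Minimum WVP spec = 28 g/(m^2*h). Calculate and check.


WVP = 125.46 g/(m^2*h)
Meets specification: Yes

WVP = 2.71 / (27 x 8) x 10000 = 125.46 g/(m^2*h)
Minimum: 28 g/(m^2*h)
Meets spec: Yes


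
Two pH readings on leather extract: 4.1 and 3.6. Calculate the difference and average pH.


Difference = |4.1 - 3.6| = 0.5
Average = (4.1 + 3.6) / 2 = 3.85


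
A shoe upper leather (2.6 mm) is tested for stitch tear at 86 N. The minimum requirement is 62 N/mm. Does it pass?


STS = 33.1 N/mm
Passes: No

STS = 86 / 2.6 = 33.1 N/mm
Minimum required: 62 N/mm
Passes: No


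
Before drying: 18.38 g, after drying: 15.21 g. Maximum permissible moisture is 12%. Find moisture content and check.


Moisture content = 17.2%
Acceptable: No


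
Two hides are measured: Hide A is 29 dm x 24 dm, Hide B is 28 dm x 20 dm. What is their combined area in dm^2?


1256 dm^2

Hide A area = 29 x 24 = 696 dm^2
Hide B area = 28 x 20 = 560 dm^2
Total = 696 + 560 = 1256 dm^2


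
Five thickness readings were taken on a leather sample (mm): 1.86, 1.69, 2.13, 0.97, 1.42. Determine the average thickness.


1.61 mm

Sum = 1.86 + 1.69 + 2.13 + 0.97 + 1.42 = 8.07
Average = 8.07 / 5 = 1.61 mm


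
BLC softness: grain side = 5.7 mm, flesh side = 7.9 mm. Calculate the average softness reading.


6.80 mm

Average = (5.7 + 7.9) / 2
Average = 6.80 mm


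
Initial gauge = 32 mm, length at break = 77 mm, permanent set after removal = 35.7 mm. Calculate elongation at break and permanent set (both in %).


Elongation at break = (77 - 32) / 32 x 100 = 140.6%
Permanent set = (35.7 - 32) / 32 x 100 = 11.6%


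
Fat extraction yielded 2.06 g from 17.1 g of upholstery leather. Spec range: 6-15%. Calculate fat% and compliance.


Fat content = 12.0%
Compliant: Yes

Fat% = 2.06 / 17.1 x 100 = 12.0%
Spec range: 6-15%
Compliant: Yes


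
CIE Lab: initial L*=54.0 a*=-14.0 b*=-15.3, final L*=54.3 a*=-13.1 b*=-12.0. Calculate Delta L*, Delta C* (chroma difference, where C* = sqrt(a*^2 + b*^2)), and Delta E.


Delta L* = 54.3 - 54.0 = 0.3
C1* = sqrt((-14.0)^2 + (-15.3)^2) = 20.739
C2* = sqrt((-13.1)^2 + (-12.0)^2) = 17.765
Delta C* = 17.765 - 20.739 = -2.97
Delta E = sqrt((0.3)^2 + (0.9)^2 + (3.3)^2) = 3.43


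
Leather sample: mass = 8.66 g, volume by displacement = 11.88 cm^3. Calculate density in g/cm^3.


Density = mass / volume
Density = 8.66 / 11.88 = 0.729 g/cm^3


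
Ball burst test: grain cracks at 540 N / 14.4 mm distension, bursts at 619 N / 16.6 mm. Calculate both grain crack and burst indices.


Crack index = 37.5 N/mm
Burst index = 37.3 N/mm

Crack index = 540 / 14.4 = 37.5 N/mm
Burst index = 619 / 16.6 = 37.3 N/mm


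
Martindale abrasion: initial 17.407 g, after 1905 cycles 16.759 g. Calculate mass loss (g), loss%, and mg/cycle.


Mass loss = 0.648 g
Loss = 3.72%
Rate = 0.340 mg/cycle


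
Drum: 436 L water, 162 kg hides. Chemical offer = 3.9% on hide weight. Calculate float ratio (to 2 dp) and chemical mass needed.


Float ratio = 2.69
Chemical needed = 6.318 kg

Float ratio = 436 / 162 = 2.69
Chemical = 162 x 3.9 / 100 = 6.318 kg


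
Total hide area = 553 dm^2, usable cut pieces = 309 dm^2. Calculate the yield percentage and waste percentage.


Yield = 55.9%
Waste = 44.1%

Yield = 309 / 553 x 100 = 55.9%
Waste = 553 - 309 = 244 dm^2
Waste% = 100 - 55.9 = 44.1%


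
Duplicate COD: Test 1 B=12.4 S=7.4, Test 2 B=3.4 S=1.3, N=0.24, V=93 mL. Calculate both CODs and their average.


COD1 = 103.2 mg/L
COD2 = 43.4 mg/L
Average = 73.3 mg/L

COD1 = (12.4 - 7.4) x 0.24 x 8000 / 93 = 103.2 mg/L
COD2 = (3.4 - 1.3) x 0.24 x 8000 / 93 = 43.4 mg/L
Average = (103.2 + 43.4) / 2 = 73.3 mg/L


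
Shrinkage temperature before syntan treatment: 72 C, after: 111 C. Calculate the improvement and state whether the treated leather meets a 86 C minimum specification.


Improvement = 39 C
Meets 86 C spec: Yes

Improvement = 111 - 72 = 39 C
Spec check: 111 C >= 86 C? Yes


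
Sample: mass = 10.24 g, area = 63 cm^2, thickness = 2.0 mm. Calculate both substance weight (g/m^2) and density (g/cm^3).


Substance weight = 1625.4 g/m^2
Density = 0.813 g/cm^3


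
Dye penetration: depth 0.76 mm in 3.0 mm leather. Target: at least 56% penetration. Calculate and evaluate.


Penetration = 25.3%
Meets target: No


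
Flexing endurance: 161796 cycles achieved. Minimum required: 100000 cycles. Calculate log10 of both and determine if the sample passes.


Achieved: log10 = 5.21
Required: log10 = 5.00
Passes: Yes

log10(161796) = 5.21
log10(100000) = 5.00
Passes: Yes


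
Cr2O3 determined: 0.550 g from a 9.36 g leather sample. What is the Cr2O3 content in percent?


5.88%

Cr2O3% = 0.550 / 9.36 x 100
Cr2O3% = 5.88%


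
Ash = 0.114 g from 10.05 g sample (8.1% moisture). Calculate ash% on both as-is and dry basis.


As-is ash = 1.13%
Dry-basis ash = 1.23%

As-is ash% = 0.114 / 10.05 x 100 = 1.13%
Dry mass = 10.05 x (100 - 8.1) / 100 = 9.23595 g
Dry-basis ash% = 0.114 / 9.23595 x 100 = 1.23%


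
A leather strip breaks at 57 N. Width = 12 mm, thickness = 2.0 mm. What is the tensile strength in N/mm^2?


2.38 N/mm^2


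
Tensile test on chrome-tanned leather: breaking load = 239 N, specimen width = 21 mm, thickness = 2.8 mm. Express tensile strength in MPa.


4.06 MPa

Cross-section = 21 x 2.8 = 58.8 mm^2
TS = 239 / 58.8 = 4.06 MPa
(1 N/mm^2 = 1 MPa)


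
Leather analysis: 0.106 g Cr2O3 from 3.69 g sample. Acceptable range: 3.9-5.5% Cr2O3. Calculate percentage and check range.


Cr2O3% = 0.106 / 3.69 x 100 = 2.87%
Acceptable range: 3.9 to 5.5%
Within range: No


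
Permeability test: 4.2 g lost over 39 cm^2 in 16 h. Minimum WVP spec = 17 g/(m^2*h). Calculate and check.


WVP = 4.2 / (39 x 16) x 10000 = 67.31 g/(m^2*h)
Minimum: 17 g/(m^2*h)
Meets spec: Yes


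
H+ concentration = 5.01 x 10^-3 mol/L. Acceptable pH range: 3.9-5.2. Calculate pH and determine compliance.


pH = 2.30
Compliant: No


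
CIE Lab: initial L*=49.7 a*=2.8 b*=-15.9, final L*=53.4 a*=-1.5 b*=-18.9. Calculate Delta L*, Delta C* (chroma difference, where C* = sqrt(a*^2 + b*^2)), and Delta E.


Delta L* = 3.7
Delta C* = 2.81
Delta E = 6.42

Delta L* = 53.4 - 49.7 = 3.7
C1* = sqrt((2.8)^2 + (-15.9)^2) = 16.145
C2* = sqrt((-1.5)^2 + (-18.9)^2) = 18.959
Delta C* = 18.959 - 16.145 = 2.81
Delta E = sqrt((3.7)^2 + (-4.3)^2 + (-3.0)^2) = 6.42


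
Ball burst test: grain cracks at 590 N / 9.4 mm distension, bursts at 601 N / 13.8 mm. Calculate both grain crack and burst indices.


Crack index = 590 / 9.4 = 62.8 N/mm
Burst index = 601 / 13.8 = 43.6 N/mm


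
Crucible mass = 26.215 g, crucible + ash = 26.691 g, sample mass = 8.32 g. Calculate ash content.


Ash mass = 0.476 g
Ash content = 5.72%

Ash mass = 26.691 - 26.215 = 0.476 g
Ash% = 0.476 / 8.32 x 100 = 5.72%


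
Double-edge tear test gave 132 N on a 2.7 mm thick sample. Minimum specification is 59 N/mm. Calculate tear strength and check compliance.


Tear strength = 132 / 2.7 = 48.9 N/mm
Required minimum = 59 N/mm
Compliant: No


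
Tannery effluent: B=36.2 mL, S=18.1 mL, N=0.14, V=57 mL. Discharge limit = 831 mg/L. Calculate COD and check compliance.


COD = (36.2 - 18.1) x 0.14 x 8000 / 57 = 355.6 mg/L
Limit: 831 mg/L
Compliant: Yes


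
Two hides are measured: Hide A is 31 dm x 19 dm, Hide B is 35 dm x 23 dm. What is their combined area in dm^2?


1394 dm^2

Hide A area = 31 x 19 = 589 dm^2
Hide B area = 35 x 23 = 805 dm^2
Total = 589 + 805 = 1394 dm^2


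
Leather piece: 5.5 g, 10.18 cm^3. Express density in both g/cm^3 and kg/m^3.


0.540 g/cm^3
540 kg/m^3

Density = 5.5 / 10.18 = 0.540 g/cm^3
Convert: 0.540 x 1000 = 540 kg/m^3


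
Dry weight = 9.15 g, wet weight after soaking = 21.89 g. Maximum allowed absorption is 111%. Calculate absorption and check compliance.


WA = (21.89 - 9.15) / 9.15 x 100 = 139.2%
Maximum allowed: 111%
Compliant: No


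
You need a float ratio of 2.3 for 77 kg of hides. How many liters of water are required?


177.1 L


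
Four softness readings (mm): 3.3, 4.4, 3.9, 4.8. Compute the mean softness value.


Sum = 3.3 + 4.4 + 3.9 + 4.8
Mean = 16.4 / 4 = 4.10 mm


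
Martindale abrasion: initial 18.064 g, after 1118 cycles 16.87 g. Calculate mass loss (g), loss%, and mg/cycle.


Mass loss = 1.194 g
Loss = 6.61%
Rate = 1.068 mg/cycle


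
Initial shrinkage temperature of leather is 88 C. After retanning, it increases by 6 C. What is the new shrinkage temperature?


94 C


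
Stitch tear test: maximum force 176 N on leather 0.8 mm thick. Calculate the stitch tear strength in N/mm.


220.0 N/mm


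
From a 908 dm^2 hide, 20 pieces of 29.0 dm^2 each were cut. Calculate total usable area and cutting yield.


Usable area = 580.0 dm^2
Yield = 63.9%

Total usable = 20 x 29.0 = 580.0 dm^2
Yield = 580.0 / 908 x 100 = 63.9%


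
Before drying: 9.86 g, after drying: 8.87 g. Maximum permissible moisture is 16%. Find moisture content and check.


Moisture content = 10.0%
Acceptable: Yes


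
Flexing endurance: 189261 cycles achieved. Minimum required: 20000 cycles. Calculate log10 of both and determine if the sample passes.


log10(189261) = 5.28
log10(20000) = 4.30
Passes: Yes


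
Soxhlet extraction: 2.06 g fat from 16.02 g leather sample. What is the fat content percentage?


Fat content = 2.06 / 16.02 x 100
Fat = 12.9%


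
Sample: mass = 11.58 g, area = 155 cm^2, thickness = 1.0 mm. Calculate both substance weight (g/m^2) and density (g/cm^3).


Substance weight = 747.1 g/m^2
Density = 0.747 g/cm^3

SW = 11.58 / 155 x 10000 = 747.1 g/m^2
Volume = 155 x 1.0 / 10 = 15.50 cm^3
Density = 11.58 / 15.50 = 0.747 g/cm^3


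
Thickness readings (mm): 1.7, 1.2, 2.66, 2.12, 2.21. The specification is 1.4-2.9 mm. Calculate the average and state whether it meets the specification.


Sum = 9.89
Average = 9.89 / 5 = 1.98 mm
Specification range: 1.4 to 2.9 mm
Within spec: Yes


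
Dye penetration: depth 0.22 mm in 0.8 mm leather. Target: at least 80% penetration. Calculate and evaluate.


Penetration = 27.5%
Meets target: No


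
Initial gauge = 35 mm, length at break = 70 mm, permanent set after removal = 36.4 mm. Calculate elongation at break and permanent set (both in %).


Elongation at break = 100.0%
Permanent set = 4.0%

Elongation at break = (70 - 35) / 35 x 100 = 100.0%
Permanent set = (36.4 - 35) / 35 x 100 = 4.0%


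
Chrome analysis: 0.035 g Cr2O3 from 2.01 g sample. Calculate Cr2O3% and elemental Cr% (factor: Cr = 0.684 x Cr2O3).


Cr2O3 = 1.74%
Cr = 1.19%


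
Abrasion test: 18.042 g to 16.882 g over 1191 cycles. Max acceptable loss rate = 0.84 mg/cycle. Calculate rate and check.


Rate = 0.974 mg/cycle
Passes: No


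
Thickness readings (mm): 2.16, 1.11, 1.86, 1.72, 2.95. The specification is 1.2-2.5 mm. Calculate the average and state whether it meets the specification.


Sum = 9.80
Average = 9.80 / 5 = 1.96 mm
Specification range: 1.2 to 2.5 mm
Within spec: Yes


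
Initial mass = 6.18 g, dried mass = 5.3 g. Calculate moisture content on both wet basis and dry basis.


Wet basis = 14.2%
Dry basis = 16.6%


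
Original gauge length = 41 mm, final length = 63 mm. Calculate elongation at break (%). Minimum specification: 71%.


Elongation = 53.7%
Meets spec: No

Extension = 63 - 41 = 22 mm
Elongation = 22 / 41 x 100 = 53.7%
Minimum required: 71%
Meets specification: No


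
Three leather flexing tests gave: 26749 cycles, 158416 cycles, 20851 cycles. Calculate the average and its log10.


Average = 68672 cycles
log10 = 4.84


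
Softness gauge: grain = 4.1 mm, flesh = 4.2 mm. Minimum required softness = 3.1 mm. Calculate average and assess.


Average = (4.1 + 4.2) / 2 = 4.15 mm
Minimum = 3.1 mm
Meets requirement: Yes


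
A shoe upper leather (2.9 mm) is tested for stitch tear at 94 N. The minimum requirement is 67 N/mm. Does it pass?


STS = 94 / 2.9 = 32.4 N/mm
Minimum required: 67 N/mm
Passes: No


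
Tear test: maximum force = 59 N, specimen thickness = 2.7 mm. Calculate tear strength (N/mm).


21.9 N/mm

Tear strength = force / thickness
Tear = 59 / 2.7 = 21.9 N/mm


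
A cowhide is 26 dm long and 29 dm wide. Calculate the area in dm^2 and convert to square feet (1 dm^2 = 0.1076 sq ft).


754 dm^2
81.13 sq ft


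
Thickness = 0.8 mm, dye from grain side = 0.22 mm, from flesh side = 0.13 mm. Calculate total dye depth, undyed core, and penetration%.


Total dyed = 0.35 mm
Undyed core = 0.45 mm
Penetration = 43.8%

Total dyed = 0.22 + 0.13 = 0.35 mm
Undyed core = 0.8 - 0.35 = 0.45 mm
Penetration = 0.35 / 0.8 x 100 = 43.8%


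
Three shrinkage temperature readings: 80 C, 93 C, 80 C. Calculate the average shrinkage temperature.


Average = (80 + 93 + 80) / 3
Average = 253 / 3 = 84.3 C


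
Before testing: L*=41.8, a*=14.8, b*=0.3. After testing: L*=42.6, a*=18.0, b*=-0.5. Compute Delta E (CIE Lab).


dL = 42.6 - 41.8 = 0.8
da = 18.0 - 14.8 = 3.2
db = -0.5 - 0.3 = -0.8
dE = sqrt((0.8)^2 + (3.2)^2 + (-0.8)^2) = 3.39


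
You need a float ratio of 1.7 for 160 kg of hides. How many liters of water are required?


Water = hide weight x target ratio
Water = 160 x 1.7 = 272.0 L


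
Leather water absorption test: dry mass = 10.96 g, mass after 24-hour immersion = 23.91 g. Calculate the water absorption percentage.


118.2%

Water absorbed = 23.91 - 10.96 = 12.95 g
WA% = 12.95 / 10.96 x 100 = 118.2%


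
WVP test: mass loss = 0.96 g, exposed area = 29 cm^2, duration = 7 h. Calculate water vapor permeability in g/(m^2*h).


47.29 g/(m^2*h)

WVP = mass_loss / (area x time) x 10000
WVP = 0.96 / (29 x 7) x 10000
WVP = 0.96 / 203 x 10000 = 47.29 g/(m^2*h)


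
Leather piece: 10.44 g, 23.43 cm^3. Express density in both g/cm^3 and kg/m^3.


Density = 10.44 / 23.43 = 0.446 g/cm^3
Convert: 0.446 x 1000 = 446 kg/m^3


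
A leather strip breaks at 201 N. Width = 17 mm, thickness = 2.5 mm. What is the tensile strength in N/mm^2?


Cross-sectional area = 17 x 2.5 = 42.5 mm^2
Tensile strength = 201 / 42.5 = 4.73 N/mm^2


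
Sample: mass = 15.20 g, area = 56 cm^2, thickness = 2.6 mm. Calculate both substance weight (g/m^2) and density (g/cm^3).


Substance weight = 2714.3 g/m^2
Density = 1.044 g/cm^3

SW = 15.20 / 56 x 10000 = 2714.3 g/m^2
Volume = 56 x 2.6 / 10 = 14.56 cm^3
Density = 15.20 / 14.56 = 1.044 g/cm^3


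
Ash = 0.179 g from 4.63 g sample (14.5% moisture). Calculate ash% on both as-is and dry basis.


As-is ash% = 0.179 / 4.63 x 100 = 3.87%
Dry mass = 4.63 x (100 - 14.5) / 100 = 3.95865 g
Dry-basis ash% = 0.179 / 3.95865 x 100 = 4.52%


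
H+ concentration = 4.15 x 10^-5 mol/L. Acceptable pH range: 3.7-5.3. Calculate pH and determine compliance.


pH = 4.38
Compliant: Yes

pH = -log10(4.15 x 10^-5) = 4.38
Range: 3.7 to 5.3
Compliant: Yes


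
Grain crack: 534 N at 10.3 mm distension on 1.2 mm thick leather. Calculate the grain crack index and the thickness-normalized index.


Crack index = 534 / 10.3 = 51.8 N/mm
Normalized = 51.8 / 1.2 = 43.2 N/mm per mm


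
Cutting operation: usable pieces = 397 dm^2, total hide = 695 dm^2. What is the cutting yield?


Yield = usable / total x 100
Yield = 397 / 695 x 100 = 57.1%


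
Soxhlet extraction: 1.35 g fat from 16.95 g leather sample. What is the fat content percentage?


Fat content = 1.35 / 16.95 x 100
Fat = 8.0%


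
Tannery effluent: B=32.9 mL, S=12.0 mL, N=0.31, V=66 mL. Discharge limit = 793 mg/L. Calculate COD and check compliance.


COD = 785.3 mg/L
Compliant: Yes

COD = (32.9 - 12.0) x 0.31 x 8000 / 66 = 785.3 mg/L
Limit: 793 mg/L
Compliant: Yes


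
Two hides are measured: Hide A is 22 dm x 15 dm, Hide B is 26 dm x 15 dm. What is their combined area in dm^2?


720 dm^2


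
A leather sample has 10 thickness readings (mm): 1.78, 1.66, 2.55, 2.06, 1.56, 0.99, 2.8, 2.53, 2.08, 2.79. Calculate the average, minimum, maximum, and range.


Average = 2.08 mm
Min = 0.99 mm
Max = 2.8 mm
Range = 1.81 mm


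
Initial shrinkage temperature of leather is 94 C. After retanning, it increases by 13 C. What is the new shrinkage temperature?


New Ts = 94 + 13 = 107 C


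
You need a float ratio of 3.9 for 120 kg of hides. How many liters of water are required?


468.0 L


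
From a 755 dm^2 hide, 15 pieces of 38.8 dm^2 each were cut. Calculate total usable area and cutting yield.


Total usable = 15 x 38.8 = 582.0 dm^2
Yield = 582.0 / 755 x 100 = 77.1%


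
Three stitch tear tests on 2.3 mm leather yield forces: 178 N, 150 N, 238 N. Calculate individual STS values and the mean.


STS1 = 77.4 N/mm
STS2 = 65.2 N/mm
STS3 = 103.5 N/mm
Mean = 82.0 N/mm

STS1 = 178 / 2.3 = 77.4 N/mm
STS2 = 150 / 2.3 = 65.2 N/mm
STS3 = 238 / 2.3 = 103.5 N/mm
Mean = (77.4 + 65.2 + 103.5) / 3 = 82.0 N/mm


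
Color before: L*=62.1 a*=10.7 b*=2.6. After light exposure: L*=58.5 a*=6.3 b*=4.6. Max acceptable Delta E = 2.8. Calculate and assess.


dL = -3.6, da = -4.4, db = 2.0
dE = sqrt((-3.6)^2 + (-4.4)^2 + (2.0)^2) = 6.03
Max = 2.8
Passes: No


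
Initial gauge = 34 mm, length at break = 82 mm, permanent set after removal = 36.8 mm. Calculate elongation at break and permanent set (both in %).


Elongation at break = 141.2%
Permanent set = 8.2%

Elongation at break = (82 - 34) / 34 x 100 = 141.2%
Permanent set = (36.8 - 34) / 34 x 100 = 8.2%


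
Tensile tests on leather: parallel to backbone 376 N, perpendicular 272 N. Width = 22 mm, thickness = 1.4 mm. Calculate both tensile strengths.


Parallel = 12.21 N/mm^2
Perpendicular = 8.83 N/mm^2

Area = 22 x 1.4 = 30.8 mm^2
TS (parallel) = 376 / 30.8 = 12.21 N/mm^2
TS (perpendicular) = 272 / 30.8 = 8.83 N/mm^2


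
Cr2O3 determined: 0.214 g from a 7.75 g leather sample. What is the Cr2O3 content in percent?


Cr2O3% = 0.214 / 7.75 x 100
Cr2O3% = 2.76%


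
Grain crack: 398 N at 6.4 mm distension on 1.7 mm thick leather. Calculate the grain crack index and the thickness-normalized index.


Crack index = 398 / 6.4 = 62.2 N/mm
Normalized = 62.2 / 1.7 = 36.6 N/mm per mm


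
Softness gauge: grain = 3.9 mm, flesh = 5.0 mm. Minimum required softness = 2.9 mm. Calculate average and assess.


Average = (3.9 + 5.0) / 2 = 4.45 mm
Minimum = 2.9 mm
Meets requirement: Yes


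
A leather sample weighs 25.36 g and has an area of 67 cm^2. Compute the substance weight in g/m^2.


3785.1 g/m^2

Substance weight = mass / area x 10000
SW = 25.36 / 67 x 10000
SW = 3785.1 g/m^2


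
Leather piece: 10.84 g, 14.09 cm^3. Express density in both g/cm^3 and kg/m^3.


0.769 g/cm^3
769 kg/m^3

Density = 10.84 / 14.09 = 0.769 g/cm^3
Convert: 0.769 x 1000 = 769 kg/m^3


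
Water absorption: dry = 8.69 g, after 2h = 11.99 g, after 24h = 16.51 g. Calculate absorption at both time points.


WA (2h) = (11.99 - 8.69) / 8.69 x 100 = 38.0%
WA (24h) = (16.51 - 8.69) / 8.69 x 100 = 90.0%


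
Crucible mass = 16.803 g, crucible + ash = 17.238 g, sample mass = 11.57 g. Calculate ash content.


Ash mass = 17.238 - 16.803 = 0.435 g
Ash% = 0.435 / 11.57 x 100 = 3.76%


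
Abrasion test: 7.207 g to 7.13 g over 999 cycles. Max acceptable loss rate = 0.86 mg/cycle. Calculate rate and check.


Rate = 0.077 mg/cycle
Passes: Yes

Loss = 7.207 - 7.13 = 0.077 g
Rate = 0.077 g / 999 cycles x 1000 = 0.077 mg/cycle
Max = 0.86 mg/cycle
Passes: Yes


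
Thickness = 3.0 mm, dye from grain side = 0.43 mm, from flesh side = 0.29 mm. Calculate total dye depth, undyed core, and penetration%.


Total dyed = 0.72 mm
Undyed core = 2.28 mm
Penetration = 24.0%


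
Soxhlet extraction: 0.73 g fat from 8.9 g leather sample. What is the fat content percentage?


Fat content = 0.73 / 8.9 x 100
Fat = 8.2%


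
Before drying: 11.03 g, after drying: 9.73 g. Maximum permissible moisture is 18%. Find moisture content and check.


Moisture content = 11.8%
Acceptable: Yes


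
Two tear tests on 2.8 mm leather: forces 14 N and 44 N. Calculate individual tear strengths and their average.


Tear 1 = 14 / 2.8 = 5.0 N/mm
Tear 2 = 44 / 2.8 = 15.7 N/mm
Average = (5.0 + 15.7) / 2 = 10.4 N/mm


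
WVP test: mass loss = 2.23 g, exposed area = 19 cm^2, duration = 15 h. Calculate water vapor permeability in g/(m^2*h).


WVP = mass_loss / (area x time) x 10000
WVP = 2.23 / (19 x 15) x 10000
WVP = 2.23 / 285 x 10000 = 78.25 g/(m^2*h)


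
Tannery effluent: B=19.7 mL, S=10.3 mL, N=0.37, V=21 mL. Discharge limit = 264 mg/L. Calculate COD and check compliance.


COD = 1325.0 mg/L
Compliant: No


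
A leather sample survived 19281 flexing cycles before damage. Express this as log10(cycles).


4.29

log10(19281) = 4.29


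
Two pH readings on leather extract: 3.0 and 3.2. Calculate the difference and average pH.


Difference = 0.2
Average pH = 3.10

Difference = |3.0 - 3.2| = 0.2
Average = (3.0 + 3.2) / 2 = 3.10


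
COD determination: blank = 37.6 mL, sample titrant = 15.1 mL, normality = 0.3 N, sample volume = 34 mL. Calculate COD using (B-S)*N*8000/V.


1588.2 mg/L

COD = (37.6 - 15.1) x 0.3 x 8000 / 34
COD = 22.5 x 0.3 x 8000 / 34
COD = 1588.2 mg/L


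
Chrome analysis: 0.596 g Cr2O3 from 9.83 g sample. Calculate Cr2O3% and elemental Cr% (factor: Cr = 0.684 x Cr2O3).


Cr2O3% = 0.596 / 9.83 x 100 = 6.06%
Cr% = 6.06 x 0.684 = 4.15%


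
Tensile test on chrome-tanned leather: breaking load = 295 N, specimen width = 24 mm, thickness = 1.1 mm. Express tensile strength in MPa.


Cross-section = 24 x 1.1 = 26.4 mm^2
TS = 295 / 26.4 = 11.17 MPa
(1 N/mm^2 = 1 MPa)


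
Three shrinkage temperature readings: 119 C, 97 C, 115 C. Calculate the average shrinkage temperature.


110.3 C


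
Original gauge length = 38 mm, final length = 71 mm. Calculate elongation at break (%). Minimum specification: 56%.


Extension = 71 - 38 = 33 mm
Elongation = 33 / 38 x 100 = 86.8%
Minimum required: 56%
Meets specification: Yes


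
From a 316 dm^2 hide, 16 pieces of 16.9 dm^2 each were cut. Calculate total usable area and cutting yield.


Total usable = 16 x 16.9 = 270.4 dm^2
Yield = 270.4 / 316 x 100 = 85.6%


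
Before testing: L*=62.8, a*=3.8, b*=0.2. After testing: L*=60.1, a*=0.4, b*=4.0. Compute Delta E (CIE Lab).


Delta E = 5.77

dL = 60.1 - 62.8 = -2.7
da = 0.4 - 3.8 = -3.4
db = 4.0 - 0.2 = 3.8
dE = sqrt((-2.7)^2 + (-3.4)^2 + (3.8)^2) = 5.77


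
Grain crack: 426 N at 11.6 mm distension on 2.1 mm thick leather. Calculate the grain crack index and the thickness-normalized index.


Crack index = 36.7 N/mm
Normalized index = 17.5 N/mm per mm

Crack index = 426 / 11.6 = 36.7 N/mm
Normalized = 36.7 / 2.1 = 17.5 N/mm per mm


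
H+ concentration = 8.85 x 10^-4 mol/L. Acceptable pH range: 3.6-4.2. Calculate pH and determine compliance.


pH = -log10(8.85 x 10^-4) = 3.05
Range: 3.6 to 4.2
Compliant: No


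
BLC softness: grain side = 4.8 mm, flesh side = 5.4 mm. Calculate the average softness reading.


Average = (4.8 + 5.4) / 2
Average = 5.10 mm


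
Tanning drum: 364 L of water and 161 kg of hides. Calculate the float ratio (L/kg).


2.3


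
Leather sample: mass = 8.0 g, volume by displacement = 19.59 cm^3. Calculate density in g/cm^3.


0.408 g/cm^3

Density = mass / volume
Density = 8.0 / 19.59 = 0.408 g/cm^3


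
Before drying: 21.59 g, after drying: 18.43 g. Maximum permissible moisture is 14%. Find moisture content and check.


MC = (21.59 - 18.43) / 21.59 x 100 = 14.6%
Maximum: 14%
Acceptable: No


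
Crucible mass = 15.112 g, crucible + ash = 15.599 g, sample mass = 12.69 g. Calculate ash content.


Ash mass = 0.487 g
Ash content = 3.84%


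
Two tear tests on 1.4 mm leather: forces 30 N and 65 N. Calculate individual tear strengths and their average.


Tear 1 = 30 / 1.4 = 21.4 N/mm
Tear 2 = 65 / 1.4 = 46.4 N/mm
Average = (21.4 + 46.4) / 2 = 33.9 N/mm


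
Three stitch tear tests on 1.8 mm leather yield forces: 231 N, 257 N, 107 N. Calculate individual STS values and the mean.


STS1 = 128.3 N/mm
STS2 = 142.8 N/mm
STS3 = 59.4 N/mm
Mean = 110.2 N/mm

STS1 = 231 / 1.8 = 128.3 N/mm
STS2 = 257 / 1.8 = 142.8 N/mm
STS3 = 107 / 1.8 = 59.4 N/mm
Mean = (128.3 + 142.8 + 59.4) / 3 = 110.2 N/mm


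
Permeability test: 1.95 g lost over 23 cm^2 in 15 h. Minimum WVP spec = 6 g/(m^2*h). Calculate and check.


WVP = 56.52 g/(m^2*h)
Meets specification: Yes


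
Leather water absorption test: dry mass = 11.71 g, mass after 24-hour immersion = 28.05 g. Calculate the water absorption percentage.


139.5%

Water absorbed = 28.05 - 11.71 = 16.34 g
WA% = 16.34 / 11.71 x 100 = 139.5%


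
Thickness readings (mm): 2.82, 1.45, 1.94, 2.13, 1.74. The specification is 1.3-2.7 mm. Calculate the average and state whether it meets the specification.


Sum = 10.08
Average = 10.08 / 5 = 2.02 mm
Specification range: 1.3 to 2.7 mm
Within spec: Yes


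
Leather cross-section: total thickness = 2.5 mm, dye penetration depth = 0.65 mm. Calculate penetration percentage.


Penetration% = 0.65 / 2.5 x 100
Penetration = 26.0%


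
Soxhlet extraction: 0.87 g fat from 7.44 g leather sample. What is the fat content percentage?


11.7%

Fat content = 0.87 / 7.44 x 100
Fat = 11.7%


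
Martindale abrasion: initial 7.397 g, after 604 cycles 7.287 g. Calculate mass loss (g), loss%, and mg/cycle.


Mass loss = 0.110 g
Loss = 1.49%
Rate = 0.182 mg/cycle

Loss = 7.397 - 7.287 = 0.110 g
Loss% = 0.110 / 7.397 x 100 = 1.49%
Rate = 0.110 / 604 x 1000 = 0.182 mg/cycle


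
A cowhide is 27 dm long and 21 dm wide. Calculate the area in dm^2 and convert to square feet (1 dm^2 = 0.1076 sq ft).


Area = 27 x 21 = 567 dm^2
Conversion: 567 x 0.1076 = 61.01 sq ft


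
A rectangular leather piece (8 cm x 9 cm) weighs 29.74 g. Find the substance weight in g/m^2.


Area = 8 x 9 = 72 cm^2
SW = 29.74 / 72 x 10000 = 4130.6 g/m^2


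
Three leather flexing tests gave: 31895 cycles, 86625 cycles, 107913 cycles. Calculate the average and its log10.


Average = 75478 cycles
log10 = 4.88

Average = (31895 + 86625 + 107913) / 3 = 75478 cycles
log10(75478) = 4.88


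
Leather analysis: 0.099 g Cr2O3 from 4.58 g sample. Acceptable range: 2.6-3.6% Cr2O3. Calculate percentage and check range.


Cr2O3% = 0.099 / 4.58 x 100 = 2.16%
Acceptable range: 2.6 to 3.6%
Within range: No


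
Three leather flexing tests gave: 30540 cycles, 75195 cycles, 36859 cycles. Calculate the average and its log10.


Average = (30540 + 75195 + 36859) / 3 = 47531 cycles
log10(47531) = 4.68


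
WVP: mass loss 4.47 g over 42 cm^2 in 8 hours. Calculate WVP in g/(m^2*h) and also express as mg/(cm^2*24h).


WVP = 4.47 / (42 x 8) x 10000 = 133.04 g/(m^2*h)
Mass loss in mg = 4.47 x 1000 = 4470 mg
Per cm^2 per 24h in mg: 4470 x 24 / (42 x 8) = 107280 / 336 = 319.29 mg/(cm^2*24h)


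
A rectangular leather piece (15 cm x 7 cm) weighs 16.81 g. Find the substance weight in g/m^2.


1601.0 g/m^2

Area = 15 x 7 = 105 cm^2
SW = 16.81 / 105 x 10000 = 1601.0 g/m^2


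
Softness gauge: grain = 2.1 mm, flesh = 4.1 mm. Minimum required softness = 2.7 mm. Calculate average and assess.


Average softness = 3.10 mm
Meets requirement: Yes


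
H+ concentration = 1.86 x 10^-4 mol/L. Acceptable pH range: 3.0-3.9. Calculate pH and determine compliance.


pH = 3.73
Compliant: Yes

pH = -log10(1.86 x 10^-4) = 3.73
Range: 3.0 to 3.9
Compliant: Yes


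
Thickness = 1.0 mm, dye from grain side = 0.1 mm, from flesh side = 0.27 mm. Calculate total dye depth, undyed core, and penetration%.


Total dyed = 0.1 + 0.27 = 0.37 mm
Undyed core = 1.0 - 0.37 = 0.63 mm
Penetration = 0.37 / 1.0 x 100 = 37.0%


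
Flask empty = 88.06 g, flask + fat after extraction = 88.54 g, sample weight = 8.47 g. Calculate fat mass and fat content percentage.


Fat mass = 0.48 g
Fat content = 5.7%

Fat mass = 88.54 - 88.06 = 0.48 g
Fat% = 0.48 / 8.47 x 100 = 5.7%


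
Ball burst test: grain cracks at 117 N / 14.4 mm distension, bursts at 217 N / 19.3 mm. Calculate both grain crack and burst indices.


Crack index = 117 / 14.4 = 8.1 N/mm
Burst index = 217 / 19.3 = 11.2 N/mm


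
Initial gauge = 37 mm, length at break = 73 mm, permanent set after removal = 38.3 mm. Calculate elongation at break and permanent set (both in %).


Elongation at break = 97.3%
Permanent set = 3.5%

Elongation at break = (73 - 37) / 37 x 100 = 97.3%
Permanent set = (38.3 - 37) / 37 x 100 = 3.5%


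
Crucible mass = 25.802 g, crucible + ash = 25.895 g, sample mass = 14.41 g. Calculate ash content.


Ash mass = 0.093 g
Ash content = 0.65%


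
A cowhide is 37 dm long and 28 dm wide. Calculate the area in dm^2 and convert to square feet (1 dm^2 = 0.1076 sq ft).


Area = 37 x 28 = 1036 dm^2
Conversion: 1036 x 0.1076 = 111.47 sq ft


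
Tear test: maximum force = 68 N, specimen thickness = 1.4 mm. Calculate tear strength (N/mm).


Tear strength = force / thickness
Tear = 68 / 1.4 = 48.6 N/mm


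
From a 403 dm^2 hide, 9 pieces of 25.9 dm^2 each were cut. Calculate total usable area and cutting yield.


Usable area = 233.1 dm^2
Yield = 57.8%

Total usable = 9 x 25.9 = 233.1 dm^2
Yield = 233.1 / 403 x 100 = 57.8%


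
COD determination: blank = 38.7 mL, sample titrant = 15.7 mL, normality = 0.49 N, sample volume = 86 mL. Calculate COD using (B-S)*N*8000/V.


COD = (38.7 - 15.7) x 0.49 x 8000 / 86
COD = 23.0 x 0.49 x 8000 / 86
COD = 1048.4 mg/L


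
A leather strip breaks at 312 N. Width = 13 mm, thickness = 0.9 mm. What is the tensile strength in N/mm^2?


Cross-sectional area = 13 x 0.9 = 11.7 mm^2
Tensile strength = 312 / 11.7 = 26.67 N/mm^2


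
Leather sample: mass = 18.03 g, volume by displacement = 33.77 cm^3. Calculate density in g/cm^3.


Density = mass / volume
Density = 18.03 / 33.77 = 0.534 g/cm^3


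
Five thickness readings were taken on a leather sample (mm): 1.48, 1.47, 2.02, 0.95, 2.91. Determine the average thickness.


Sum = 1.48 + 1.47 + 2.02 + 0.95 + 2.91 = 8.83
Average = 8.83 / 5 = 1.77 mm


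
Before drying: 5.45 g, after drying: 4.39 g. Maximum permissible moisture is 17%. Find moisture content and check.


Moisture content = 19.4%
Acceptable: No


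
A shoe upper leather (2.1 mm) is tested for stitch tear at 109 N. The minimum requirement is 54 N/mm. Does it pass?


STS = 51.9 N/mm
Passes: No


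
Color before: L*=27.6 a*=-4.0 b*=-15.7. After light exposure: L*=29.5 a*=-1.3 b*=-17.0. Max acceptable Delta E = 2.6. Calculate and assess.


Delta E = 3.55
Passes: No


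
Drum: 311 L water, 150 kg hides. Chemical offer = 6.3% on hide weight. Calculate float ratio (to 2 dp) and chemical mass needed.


Float ratio = 311 / 150 = 2.07
Chemical = 150 x 6.3 / 100 = 9.45 kg


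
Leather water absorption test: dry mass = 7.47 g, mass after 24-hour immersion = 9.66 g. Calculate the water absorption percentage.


Water absorbed = 9.66 - 7.47 = 2.19 g
WA% = 2.19 / 7.47 x 100 = 29.3%


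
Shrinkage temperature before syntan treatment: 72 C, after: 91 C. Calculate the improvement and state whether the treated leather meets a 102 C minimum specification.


Improvement = 19 C
Meets 102 C spec: No


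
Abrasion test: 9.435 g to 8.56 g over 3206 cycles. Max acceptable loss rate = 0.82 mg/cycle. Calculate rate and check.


Loss = 9.435 - 8.56 = 0.875 g
Rate = 0.875 g / 3206 cycles x 1000 = 0.273 mg/cycle
Max = 0.82 mg/cycle
Passes: Yes


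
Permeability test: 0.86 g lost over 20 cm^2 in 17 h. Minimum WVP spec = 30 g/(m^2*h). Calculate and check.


WVP = 25.29 g/(m^2*h)
Meets specification: No

WVP = 0.86 / (20 x 17) x 10000 = 25.29 g/(m^2*h)
Minimum: 30 g/(m^2*h)
Meets spec: No


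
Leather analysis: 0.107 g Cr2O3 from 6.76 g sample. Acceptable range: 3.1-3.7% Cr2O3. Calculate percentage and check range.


Cr2O3% = 0.107 / 6.76 x 100 = 1.58%
Acceptable range: 3.1 to 3.7%
Within range: No


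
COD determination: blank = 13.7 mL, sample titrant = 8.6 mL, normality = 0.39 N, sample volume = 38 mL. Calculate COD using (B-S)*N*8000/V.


COD = (13.7 - 8.6) x 0.39 x 8000 / 38
COD = 5.1 x 0.39 x 8000 / 38
COD = 418.7 mg/L


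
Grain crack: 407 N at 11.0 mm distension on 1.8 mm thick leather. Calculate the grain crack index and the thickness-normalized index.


Crack index = 407 / 11.0 = 37.0 N/mm
Normalized = 37.0 / 1.8 = 20.6 N/mm per mm


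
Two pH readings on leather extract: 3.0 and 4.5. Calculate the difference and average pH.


Difference = 1.5
Average pH = 3.75

Difference = |3.0 - 4.5| = 1.5
Average = (3.0 + 4.5) / 2 = 3.75


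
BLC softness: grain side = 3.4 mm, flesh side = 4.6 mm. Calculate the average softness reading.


4.00 mm

Average = (3.4 + 4.6) / 2
Average = 4.00 mm


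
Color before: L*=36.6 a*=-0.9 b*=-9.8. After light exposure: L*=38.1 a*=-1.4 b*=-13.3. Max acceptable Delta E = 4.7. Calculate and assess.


dL = 1.5, da = -0.5, db = -3.5
dE = sqrt((1.5)^2 + (-0.5)^2 + (-3.5)^2) = 3.84
Max = 4.7
Passes: Yes


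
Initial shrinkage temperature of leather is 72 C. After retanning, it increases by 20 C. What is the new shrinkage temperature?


92 C


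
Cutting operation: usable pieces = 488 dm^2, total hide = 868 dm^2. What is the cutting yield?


Yield = usable / total x 100
Yield = 488 / 868 x 100 = 56.2%


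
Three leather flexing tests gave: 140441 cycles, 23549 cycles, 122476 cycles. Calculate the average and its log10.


Average = 95489 cycles
log10 = 4.98

Average = (140441 + 23549 + 122476) / 3 = 95489 cycles
log10(95489) = 4.98


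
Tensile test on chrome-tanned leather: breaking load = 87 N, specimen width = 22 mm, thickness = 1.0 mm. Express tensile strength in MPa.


Cross-section = 22 x 1.0 = 22.0 mm^2
TS = 87 / 22.0 = 3.95 MPa
(1 N/mm^2 = 1 MPa)


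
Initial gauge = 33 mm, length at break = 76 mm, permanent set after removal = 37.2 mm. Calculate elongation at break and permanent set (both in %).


Elongation at break = (76 - 33) / 33 x 100 = 130.3%
Permanent set = (37.2 - 33) / 33 x 100 = 12.7%


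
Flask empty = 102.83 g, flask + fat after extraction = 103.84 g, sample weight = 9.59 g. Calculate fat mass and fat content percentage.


Fat mass = 103.84 - 102.83 = 1.01 g
Fat% = 1.01 / 9.59 x 100 = 10.5%


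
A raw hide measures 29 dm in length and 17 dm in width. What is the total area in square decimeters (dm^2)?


Area = length x width
Area = 29 x 17 = 493 dm^2


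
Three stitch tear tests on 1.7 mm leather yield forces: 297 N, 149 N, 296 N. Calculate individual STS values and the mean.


STS1 = 297 / 1.7 = 174.7 N/mm
STS2 = 149 / 1.7 = 87.6 N/mm
STS3 = 296 / 1.7 = 174.1 N/mm
Mean = (174.7 + 87.6 + 174.1) / 3 = 145.5 N/mm


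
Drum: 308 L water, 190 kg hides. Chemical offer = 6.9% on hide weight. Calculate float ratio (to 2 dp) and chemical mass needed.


Float ratio = 1.62
Chemical needed = 13.11 kg


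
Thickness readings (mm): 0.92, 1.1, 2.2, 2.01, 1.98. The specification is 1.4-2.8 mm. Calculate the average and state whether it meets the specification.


Sum = 8.21
Average = 8.21 / 5 = 1.64 mm
Specification range: 1.4 to 2.8 mm
Within spec: Yes


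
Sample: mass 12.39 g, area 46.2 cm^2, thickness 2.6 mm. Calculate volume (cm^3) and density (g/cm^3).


Thickness in cm = 2.6 / 10 = 0.26 cm
Volume = 46.2 x 0.26 = 12.012 cm^3
Density = 12.39 / 12.012 = 1.031 g/cm^3


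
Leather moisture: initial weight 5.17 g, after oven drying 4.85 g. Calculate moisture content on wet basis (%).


Moisture = 5.17 - 4.85 = 0.32 g
MC = 0.32 / 5.17 x 100 = 6.2%


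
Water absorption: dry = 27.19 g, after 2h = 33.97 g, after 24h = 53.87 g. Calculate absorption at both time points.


WA (2h) = (33.97 - 27.19) / 27.19 x 100 = 24.9%
WA (24h) = (53.87 - 27.19) / 27.19 x 100 = 98.1%


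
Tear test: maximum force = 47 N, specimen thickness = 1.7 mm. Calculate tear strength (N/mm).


Tear strength = force / thickness
Tear = 47 / 1.7 = 27.6 N/mm
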